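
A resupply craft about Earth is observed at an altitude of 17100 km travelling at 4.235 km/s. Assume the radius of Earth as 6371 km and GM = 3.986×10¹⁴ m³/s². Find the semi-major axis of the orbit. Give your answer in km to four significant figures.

a ≈ 24870 km

r = 6371 + 17100 = 23471 km = 2.347×10⁷ m.
Vis-viva rearranged: 1/a = 2/r − v²/μ = 8.521×10⁻⁸ − 4.500×10⁻⁸ = 4.022×10⁻⁸ m⁻¹.
a = 2.487×10⁷ m = 24866 km.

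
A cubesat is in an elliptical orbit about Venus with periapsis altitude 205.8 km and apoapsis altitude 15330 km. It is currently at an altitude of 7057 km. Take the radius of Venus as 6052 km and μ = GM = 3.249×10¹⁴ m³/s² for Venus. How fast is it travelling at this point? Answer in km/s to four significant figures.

v ≈ 5.105 km/s

r_p = 6052 + 205.8 = 6257.8 km = 6.2578×10⁶ m.
r_a = 6052 + 15330 = 21382 km = 2.1382×10⁷ m.
r = 6052 + 7057 = 13109 km = 1.311×10⁷ m.
Semi-major axis a = (r_p + r_a)/2 = 13820 km = 1.382×10⁷ m.
Vis-viva: v² = μ(2/r − 1/a) = 3.249×10¹⁴ × (1.526×10⁻⁷ − 7.236×10⁻⁸) = 2.606×10⁷ m²/s².
v = 5105 m/s = 5.105 km/s.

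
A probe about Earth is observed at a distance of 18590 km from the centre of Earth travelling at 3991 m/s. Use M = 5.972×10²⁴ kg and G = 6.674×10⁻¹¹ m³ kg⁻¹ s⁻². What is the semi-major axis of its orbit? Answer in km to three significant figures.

a ≈ 14800 km

μ = GM = 6.674×10⁻¹¹ × 5.972×10²⁴ = 3.986×10¹⁴ m³/s².
r = 1.859×10⁷ m.
Vis-viva rearranged: 1/a = 2/r − v²/μ = 1.076×10⁻⁷ − 3.996×10⁻⁸ = 6.762×10⁻⁸ m⁻¹.
a = 1.479×10⁷ m = 14788 km.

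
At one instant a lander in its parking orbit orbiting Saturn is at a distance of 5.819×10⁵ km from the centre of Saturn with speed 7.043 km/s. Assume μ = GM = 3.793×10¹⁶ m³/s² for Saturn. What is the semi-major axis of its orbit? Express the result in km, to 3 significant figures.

r = 5.819×10⁸ m.
Specific orbital energy ε = v²/2 − μ/r = (7043)²/2 − 3.793×10¹⁶/5.819×10⁸ = -4.038×10⁷ J/kg.
Since ε = −μ/(2a), a = −μ/(2ε) = 4.697×10⁸ m = 4.6965×10⁵ km.

a ≈ 4.70×10⁵ km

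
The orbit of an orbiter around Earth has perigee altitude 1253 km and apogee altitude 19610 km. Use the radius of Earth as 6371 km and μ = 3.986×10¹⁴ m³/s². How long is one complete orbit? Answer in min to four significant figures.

r_p = 6371 + 1253 = 7624.0 km = 7.6240×10⁶ m.
r_a = 6371 + 19610 = 25981 km = 2.5981×10⁷ m.
Semi-major axis a = (r_p + r_a)/2 = (7624.0 + 25981)/2 = 16802 km = 1.680×10⁷ m.
By Kepler's third law T = 2π√(a³/μ) = 2π × 3.450×10³ = 2.168×10⁴ s.
= 361.3 min.

T ≈ 361.3 min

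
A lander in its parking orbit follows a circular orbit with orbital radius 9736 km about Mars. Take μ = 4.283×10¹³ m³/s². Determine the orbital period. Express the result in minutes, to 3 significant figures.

T ≈ 486 minutes

r = 9736 km = 9.736×10⁶ m.
Kepler's third law: T = 2π√(r³/μ) = 2π√((9.736×10⁶)³ / 4.283×10¹³).
r³/μ = 2.155×10⁷ s², so T = 2π × 4.642×10³ = 2.917×10⁴ s.
Converting: 2.917×10⁴ s ÷ 60.00 = 486.1 minutes.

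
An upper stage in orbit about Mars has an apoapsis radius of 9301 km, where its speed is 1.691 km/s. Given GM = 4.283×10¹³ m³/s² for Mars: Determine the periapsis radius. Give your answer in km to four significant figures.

r_a = 9.301×10⁶ m.
Specific energy ε = v²/2 − μ/r = -3.175×10⁶ J/kg, so a = −μ/(2ε) = 6.745×10⁶ m.
The apsides satisfy r_p + r_a = 2a, so the periapsis radius is 2a − r_a = 4.188×10⁶ m = 4188.2 km.

periapsis radius ≈ 4188 km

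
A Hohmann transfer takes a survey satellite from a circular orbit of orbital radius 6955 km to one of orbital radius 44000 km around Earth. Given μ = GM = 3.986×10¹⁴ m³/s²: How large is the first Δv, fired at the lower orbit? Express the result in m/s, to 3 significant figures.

Δv ≈ 2380 m/s

r₁ = 6955 km = 6.955×10⁶ m.
r₂ = 44000 km = 4.400×10⁷ m.
Transfer ellipse a_t = (r₁ + r₂)/2 = 2.548×10⁷ m.
At r₁: circular v_c1 = √(μ/r₁) = 7570 m/s; transfer-perigee v_p = √[μ(2/r₁ − 1/a_t)] = 9949 m/s.
Δv₁ = v_p − v_c1 = 2378 m/s.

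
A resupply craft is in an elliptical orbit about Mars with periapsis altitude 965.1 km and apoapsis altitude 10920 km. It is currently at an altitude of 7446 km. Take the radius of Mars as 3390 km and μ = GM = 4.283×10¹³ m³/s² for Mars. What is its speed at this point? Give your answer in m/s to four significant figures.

v ≈ 1821 m/s

r_p = 3390 + 965.1 = 4355.1 km = 4.3551×10⁶ m.
r_a = 3390 + 10920 = 14310 km = 1.4310×10⁷ m.
r = 3390 + 7446 = 10836 km = 1.084×10⁷ m.
Semi-major axis a = (r_p + r_a)/2 = 9332.5 km = 9.333×10⁶ m.
Vis-viva: v² = μ(2/r − 1/a) = 4.283×10¹³ × (1.846×10⁻⁷ − 1.072×10⁻⁷) = 3.316×10⁶ m²/s².
v = 1821 m/s.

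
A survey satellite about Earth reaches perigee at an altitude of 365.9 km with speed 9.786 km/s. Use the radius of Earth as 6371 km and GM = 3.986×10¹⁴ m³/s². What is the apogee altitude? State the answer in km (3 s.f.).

apogee altitude ≈ 22200 km

r_p = 6371 + 365.9 = 6736.9 km = 6.737×10⁶ m.
Specific energy ε = v²/2 − μ/r = -1.128×10⁷ J/kg, so a = −μ/(2ε) = 1.766×10⁷ m.
The apsides satisfy r_p + r_a = 2a, so the apogee radius is 2a − r_p = 2.859×10⁷ m = 28588 km.
Apogee altitude = 28588 − 6371 = 22217 km.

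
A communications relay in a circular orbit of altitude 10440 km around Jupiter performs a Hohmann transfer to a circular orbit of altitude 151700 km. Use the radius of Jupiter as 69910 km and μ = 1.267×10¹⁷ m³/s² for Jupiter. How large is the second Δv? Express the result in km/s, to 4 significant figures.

r₁ = 69910 + 10440 = 80350 km = 8.0350×10⁷ m.
r₂ = 69910 + 151700 = 221610 km = 2.2161×10⁸ m.
Transfer ellipse a_t = (r₁ + r₂)/2 = 1.510×10⁸ m.
At r₁: circular v_c1 = √(μ/r₁) = 39710 m/s; transfer-perijove v_p = √[μ(2/r₁ − 1/a_t)] = 48110 m/s.
At r₂: circular v_c2 = √(μ/r₂) = 23910 m/s; transfer-apojove v_a = √[μ(2/r₂ − 1/a_t)] = 17440 m/s.
Δv₂ = v_c2 − v_a = 6468 m/s.
= 6.468 km/s.

Δv ≈ 6.468 km/s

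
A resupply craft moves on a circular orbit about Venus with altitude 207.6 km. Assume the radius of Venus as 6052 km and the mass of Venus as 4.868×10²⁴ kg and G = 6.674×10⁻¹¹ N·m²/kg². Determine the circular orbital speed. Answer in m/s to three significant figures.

μ = GM = 6.674×10⁻¹¹ × 4.868×10²⁴ = 3.249×10¹⁴ m³/s².
r = 6052 + 207.6 = 6259.6 km = 6.2596×10⁶ m.
For a circular orbit v = √(μ/r) = √(3.249×10¹⁴ / 6.260×10⁶) = √(5.190×10⁷) = 7204 m/s.

v ≈ 7200 m/s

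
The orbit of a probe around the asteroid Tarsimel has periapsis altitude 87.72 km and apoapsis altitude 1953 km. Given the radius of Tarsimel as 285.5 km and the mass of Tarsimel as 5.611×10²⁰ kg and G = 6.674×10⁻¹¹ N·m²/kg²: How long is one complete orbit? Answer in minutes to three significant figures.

T ≈ 808 minutes

μ = GM = 6.674×10⁻¹¹ × 5.611×10²⁰ = 3.745×10¹⁰ m³/s².
r_p = 285.5 + 87.72 = 373.22 km = 3.7322×10⁵ m.
r_a = 285.5 + 1953 = 2238.5 km = 2.2385×10⁶ m.
Semi-major axis a = (r_p + r_a)/2 = (373.22 + 2238.5)/2 = 1305.9 km = 1.306×10⁶ m.
By Kepler's third law T = 2π√(a³/μ) = 2π × 7.711×10³ = 4.845×10⁴ s.
= 807.5 minutes.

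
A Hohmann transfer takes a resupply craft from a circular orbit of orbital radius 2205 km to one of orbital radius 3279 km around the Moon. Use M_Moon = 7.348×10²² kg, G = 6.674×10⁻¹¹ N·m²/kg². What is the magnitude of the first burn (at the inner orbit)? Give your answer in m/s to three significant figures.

Δv ≈ 140 m/s

μ = GM = 6.674×10⁻¹¹ × 7.348×10²² = 4.904×10¹² m³/s².
r₁ = 2205 km = 2.205×10⁶ m.
r₂ = 3279 km = 3.279×10⁶ m.
Transfer ellipse a_t = (r₁ + r₂)/2 = 2.742×10⁶ m.
At r₁: circular v_c1 = √(μ/r₁) = 1491 m/s; transfer-perilune v_p = √[μ(2/r₁ − 1/a_t)] = 1631 m/s.
Δv₁ = v_p − v_c1 = 139.5 m/s.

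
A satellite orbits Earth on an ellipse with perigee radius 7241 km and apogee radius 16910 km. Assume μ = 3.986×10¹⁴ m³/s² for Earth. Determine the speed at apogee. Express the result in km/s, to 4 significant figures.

Semi-major axis a = (r_p + r_a)/2 = 12076 km = 1.208×10⁷ m.
Vis-viva: v² = μ(2/r − 1/a) = 3.986×10¹⁴ × (1.183×10⁻⁷ − 8.281×10⁻⁸) = 1.413×10⁷ m²/s².
v = 3760 m/s = 3.760 km/s.

v ≈ 3.760 km/s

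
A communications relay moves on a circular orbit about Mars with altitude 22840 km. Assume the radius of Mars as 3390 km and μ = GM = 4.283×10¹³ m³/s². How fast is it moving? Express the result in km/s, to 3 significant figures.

v ≈ 1.28 km/s

r = 3390 + 22840 = 26230 km = 2.6230×10⁷ m.
For a circular orbit v = √(μ/r) = √(4.283×10¹³ / 2.623×10⁷) = √(1.633×10⁶) = 1278 m/s.
That is 1.278 km/s.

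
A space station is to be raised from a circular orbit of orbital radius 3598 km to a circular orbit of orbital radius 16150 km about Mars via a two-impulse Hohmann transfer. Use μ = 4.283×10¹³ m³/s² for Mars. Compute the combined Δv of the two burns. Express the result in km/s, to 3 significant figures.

Δv_total ≈ 1.61 km/s

r₁ = 3598 km = 3.598×10⁶ m.
r₂ = 16150 km = 1.615×10⁷ m.
Transfer ellipse a_t = (r₁ + r₂)/2 = 9.874×10⁶ m.
At r₁: circular v_c1 = √(μ/r₁) = 3450 m/s; transfer-periapsis v_p = √[μ(2/r₁ − 1/a_t)] = 4412 m/s.
Δv₁ = v_p − v_c1 = 962.3 m/s.
At r₂: circular v_c2 = √(μ/r₂) = 1629 m/s; transfer-apoapsis v_a = √[μ(2/r₂ − 1/a_t)] = 983.0 m/s.
Δv₂ = v_c2 − v_a = 645.5 m/s.
Total Δv = Δv₁ + Δv₂ = 1608 m/s = 1.608 km/s.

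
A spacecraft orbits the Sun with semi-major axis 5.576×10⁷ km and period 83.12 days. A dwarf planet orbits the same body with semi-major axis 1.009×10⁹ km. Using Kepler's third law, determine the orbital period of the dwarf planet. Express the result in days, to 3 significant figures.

Kepler's third law: T² ∝ a³, so T₂ = T₁ (a₂/a₁)^(3/2).
a₂/a₁ = 18.10, (a₂/a₁)^(3/2) = 76.98.
T₂ = 83.12 × 76.98 = 6398 days.

T₂ ≈ 6400 days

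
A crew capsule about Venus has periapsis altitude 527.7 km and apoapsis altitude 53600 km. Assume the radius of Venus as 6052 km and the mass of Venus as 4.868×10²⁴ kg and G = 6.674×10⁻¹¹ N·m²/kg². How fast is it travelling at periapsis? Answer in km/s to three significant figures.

v ≈ 9.43 km/s

μ = GM = 6.674×10⁻¹¹ × 4.868×10²⁴ = 3.249×10¹⁴ m³/s².
r_p = 6052 + 527.7 = 6579.7 km = 6.5797×10⁶ m.
r_a = 6052 + 53600 = 59652 km = 5.9652×10⁷ m.
Semi-major axis a = (r_p + r_a)/2 = 33116 km = 3.312×10⁷ m.
Vis-viva: v² = μ(2/r − 1/a) = 3.249×10¹⁴ × (3.040×10⁻⁷ − 3.020×10⁻⁸) = 8.894×10⁷ m²/s².
v = 9431 m/s = 9.431 km/s.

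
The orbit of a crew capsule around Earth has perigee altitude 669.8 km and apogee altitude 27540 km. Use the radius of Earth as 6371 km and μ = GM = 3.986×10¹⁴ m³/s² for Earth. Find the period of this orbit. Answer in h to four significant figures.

T ≈ 8.100 h

r_p = 6371 + 669.8 = 7040.8 km = 7.0408×10⁶ m.
r_a = 6371 + 27540 = 33911 km = 3.3911×10⁷ m.
Semi-major axis a = (r_p + r_a)/2 = (7040.8 + 33911)/2 = 20476 km = 2.048×10⁷ m.
By Kepler's third law T = 2π√(a³/μ) = 2π × 4.641×10³ = 2.916×10⁴ s.
= 8.100 h.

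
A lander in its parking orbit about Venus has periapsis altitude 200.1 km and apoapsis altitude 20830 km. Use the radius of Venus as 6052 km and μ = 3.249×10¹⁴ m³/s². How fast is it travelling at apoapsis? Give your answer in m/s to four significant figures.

r_p = 6052 + 200.1 = 6252.1 km = 6.2521×10⁶ m.
r_a = 6052 + 20830 = 26882 km = 2.6882×10⁷ m.
Semi-major axis a = (r_p + r_a)/2 = 16567 km = 1.657×10⁷ m.
Vis-viva: v² = μ(2/r − 1/a) = 3.249×10¹⁴ × (7.440×10⁻⁸ − 6.036×10⁻⁸) = 4.561×10⁶ m²/s².
v = 2136 m/s.

v ≈ 2136 m/s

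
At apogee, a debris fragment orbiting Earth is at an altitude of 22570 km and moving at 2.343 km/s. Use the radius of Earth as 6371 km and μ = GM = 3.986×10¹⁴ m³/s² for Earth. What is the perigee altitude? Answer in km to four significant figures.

r_a = 6371 + 22570 = 28941 km = 2.894×10⁷ m.
Specific energy ε = v²/2 − μ/r = -1.103×10⁷ J/kg, so a = −μ/(2ε) = 1.807×10⁷ m.
The apsides satisfy r_p + r_a = 2a, so the perigee radius is 2a − r_a = 7.203×10⁶ m = 7203.3 km.
Perigee altitude = 7203.3 − 6371 = 832.28 km.

perigee altitude ≈ 832.3 km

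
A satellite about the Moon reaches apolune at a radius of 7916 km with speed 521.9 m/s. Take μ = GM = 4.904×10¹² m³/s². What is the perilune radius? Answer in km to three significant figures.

r_a = 7.916×10⁶ m.
Specific energy ε = v²/2 − μ/r = -4.833×10⁵ J/kg, so a = −μ/(2ε) = 5.073×10⁶ m.
The apsides satisfy r_p + r_a = 2a, so the perilune radius is 2a − r_a = 2.231×10⁶ m = 2230.6 km.

perilune radius ≈ 2230 km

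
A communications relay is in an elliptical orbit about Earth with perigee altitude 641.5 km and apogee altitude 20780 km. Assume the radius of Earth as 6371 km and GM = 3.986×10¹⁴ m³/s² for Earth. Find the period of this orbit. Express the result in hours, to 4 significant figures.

r_p = 6371 + 641.5 = 7012.5 km = 7.0125×10⁶ m.
r_a = 6371 + 20780 = 27151 km = 2.7151×10⁷ m.
Semi-major axis a = (r_p + r_a)/2 = (7012.5 + 27151)/2 = 17082 km = 1.708×10⁷ m.
By Kepler's third law T = 2π√(a³/μ) = 2π × 3.536×10³ = 2.222×10⁴ s.
= 6.172 hours.

T ≈ 6.172 hours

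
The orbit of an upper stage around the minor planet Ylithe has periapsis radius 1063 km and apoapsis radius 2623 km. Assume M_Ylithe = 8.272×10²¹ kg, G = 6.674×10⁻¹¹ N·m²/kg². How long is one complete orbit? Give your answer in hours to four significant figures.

T ≈ 5.877 hours

μ = GM = 6.674×10⁻¹¹ × 8.272×10²¹ = 5.521×10¹¹ m³/s².
Semi-major axis a = (r_p + r_a)/2 = (1063.0 + 2623.0)/2 = 1843.0 km = 1.843×10⁶ m.
By Kepler's third law T = 2π√(a³/μ) = 2π × 3.367×10³ = 2.116×10⁴ s.
= 5.877 hours.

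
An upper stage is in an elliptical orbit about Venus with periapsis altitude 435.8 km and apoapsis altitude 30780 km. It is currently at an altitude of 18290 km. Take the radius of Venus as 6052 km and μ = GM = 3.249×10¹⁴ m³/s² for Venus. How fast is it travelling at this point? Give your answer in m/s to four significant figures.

r_p = 6052 + 435.8 = 6487.8 km = 6.4878×10⁶ m.
r_a = 6052 + 30780 = 36832 km = 3.6832×10⁷ m.
r = 6052 + 18290 = 24342 km = 2.434×10⁷ m.
Semi-major axis a = (r_p + r_a)/2 = 21660 km = 2.166×10⁷ m.
Vis-viva: v² = μ(2/r − 1/a) = 3.249×10¹⁴ × (8.216×10⁻⁸ − 4.617×10⁻⁸) = 1.169×10⁷ m²/s².
v = 3420 m/s.

v ≈ 3420 m/s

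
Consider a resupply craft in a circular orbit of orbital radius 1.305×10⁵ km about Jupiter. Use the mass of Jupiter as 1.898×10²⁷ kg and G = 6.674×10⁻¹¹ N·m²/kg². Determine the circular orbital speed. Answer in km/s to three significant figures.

v ≈ 31.2 km/s

μ = GM = 6.674×10⁻¹¹ × 1.898×10²⁷ = 1.267×10¹⁷ m³/s².
r = 1.305×10⁵ km = 1.305×10⁸ m.
For a circular orbit v = √(μ/r) = √(1.267×10¹⁷ / 1.305×10⁸) = √(9.707×10⁸) = 31160 m/s.
That is 31.16 km/s.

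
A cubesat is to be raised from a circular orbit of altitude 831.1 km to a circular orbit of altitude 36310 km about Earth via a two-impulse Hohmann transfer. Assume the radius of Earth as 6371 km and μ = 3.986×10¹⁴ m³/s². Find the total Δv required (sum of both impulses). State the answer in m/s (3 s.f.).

r₁ = 6371 + 831.1 = 7202.1 km = 7.2021×10⁶ m.
r₂ = 6371 + 36310 = 42681 km = 4.2681×10⁷ m.
Transfer ellipse a_t = (r₁ + r₂)/2 = 2.494×10⁷ m.
At r₁: circular v_c1 = √(μ/r₁) = 7439 m/s; transfer-perigee v_p = √[μ(2/r₁ − 1/a_t)] = 9732 m/s.
Δv₁ = v_p − v_c1 = 2292 m/s.
At r₂: circular v_c2 = √(μ/r₂) = 3056 m/s; transfer-apogee v_a = √[μ(2/r₂ − 1/a_t)] = 1642 m/s.
Δv₂ = v_c2 − v_a = 1414 m/s.
Total Δv = Δv₁ + Δv₂ = 3706 m/s.

Δv_total ≈ 3710 m/s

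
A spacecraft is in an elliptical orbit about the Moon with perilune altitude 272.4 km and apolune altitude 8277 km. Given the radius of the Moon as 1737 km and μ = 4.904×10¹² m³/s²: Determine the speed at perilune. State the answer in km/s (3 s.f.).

r_p = 1737 + 272.4 = 2009.4 km = 2.0094×10⁶ m.
r_a = 1737 + 8277 = 10014 km = 1.0014×10⁷ m.
Semi-major axis a = (r_p + r_a)/2 = 6011.7 km = 6.012×10⁶ m.
Vis-viva: v² = μ(2/r − 1/a) = 4.904×10¹² × (9.953×10⁻⁷ − 1.663×10⁻⁷) = 4.065×10⁶ m²/s².
v = 2016 m/s = 2.016 km/s.

v ≈ 2.02 km/s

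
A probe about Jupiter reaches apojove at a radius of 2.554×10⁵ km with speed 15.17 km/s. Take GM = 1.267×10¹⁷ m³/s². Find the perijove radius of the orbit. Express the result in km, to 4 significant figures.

r_a = 2.554×10⁸ m.
Specific energy ε = v²/2 − μ/r = -3.810×10⁸ J/kg, so a = −μ/(2ε) = 1.663×10⁸ m.
The apsides satisfy r_p + r_a = 2a, so the perijove radius is 2a − r_a = 7.713×10⁷ m = 77128 km.

perijove radius ≈ 77130 km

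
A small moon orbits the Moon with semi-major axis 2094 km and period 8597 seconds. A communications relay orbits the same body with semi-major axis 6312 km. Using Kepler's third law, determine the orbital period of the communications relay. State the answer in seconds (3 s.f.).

Kepler's third law: T² ∝ a³, so T₂ = T₁ (a₂/a₁)^(3/2).
a₂/a₁ = 3.014, (a₂/a₁)^(3/2) = 5.233.
T₂ = 8597 × 5.233 = 44990 seconds.

T₂ ≈ 45000 seconds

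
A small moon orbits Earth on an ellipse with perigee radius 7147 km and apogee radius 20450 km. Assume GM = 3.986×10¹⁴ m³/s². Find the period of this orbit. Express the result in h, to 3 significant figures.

Semi-major axis a = (r_p + r_a)/2 = (7147.0 + 20450)/2 = 13798 km = 1.380×10⁷ m.
By Kepler's third law T = 2π√(a³/μ) = 2π × 2.567×10³ = 1.613×10⁴ s.
= 4.481 h.

T ≈ 4.48 h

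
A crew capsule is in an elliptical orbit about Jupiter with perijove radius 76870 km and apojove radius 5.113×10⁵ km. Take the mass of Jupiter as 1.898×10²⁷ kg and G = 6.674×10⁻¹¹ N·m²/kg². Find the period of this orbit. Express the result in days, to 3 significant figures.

T ≈ 1.03 days

μ = GM = 6.674×10⁻¹¹ × 1.898×10²⁷ = 1.267×10¹⁷ m³/s².
Semi-major axis a = (r_p + r_a)/2 = (76870 + 5.1130×10⁵)/2 = 2.9408×10⁵ km = 2.941×10⁸ m.
By Kepler's third law T = 2π√(a³/μ) = 2π × 1.417×10⁴ = 8.903×10⁴ s.
= 1.030 days.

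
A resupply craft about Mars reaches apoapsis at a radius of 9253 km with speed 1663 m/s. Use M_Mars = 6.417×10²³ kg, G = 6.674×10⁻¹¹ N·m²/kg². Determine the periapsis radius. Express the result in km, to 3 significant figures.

periapsis radius ≈ 3940 km

μ = GM = 6.674×10⁻¹¹ × 6.417×10²³ = 4.283×10¹³ m³/s².
r_a = 9.253×10⁶ m.
Specific energy ε = v²/2 − μ/r = -3.246×10⁶ J/kg, so a = −μ/(2ε) = 6.598×10⁶ m.
The apsides satisfy r_p + r_a = 2a, so the periapsis radius is 2a − r_a = 3.942×10⁶ m = 3942.2 km.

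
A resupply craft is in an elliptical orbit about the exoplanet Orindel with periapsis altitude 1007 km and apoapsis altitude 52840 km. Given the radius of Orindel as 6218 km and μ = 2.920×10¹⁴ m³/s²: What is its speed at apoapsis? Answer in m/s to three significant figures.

r_p = 6218 + 1007 = 7225.0 km = 7.2250×10⁶ m.
r_a = 6218 + 52840 = 59058 km = 5.9058×10⁷ m.
Semi-major axis a = (r_p + r_a)/2 = 33142 km = 3.314×10⁷ m.
Vis-viva: v² = μ(2/r − 1/a) = 2.920×10¹⁴ × (3.387×10⁻⁸ − 3.017×10⁻⁸) = 1.078×10⁶ m²/s².
v = 1038 m/s.

v ≈ 1040 m/s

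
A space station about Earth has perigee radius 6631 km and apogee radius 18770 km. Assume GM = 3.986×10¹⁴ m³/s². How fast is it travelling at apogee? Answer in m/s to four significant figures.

v ≈ 3330 m/s

Semi-major axis a = (r_p + r_a)/2 = 12700 km = 1.270×10⁷ m.
Vis-viva: v² = μ(2/r − 1/a) = 3.986×10¹⁴ × (1.066×10⁻⁷ − 7.874×10⁻⁸) = 1.109×10⁷ m²/s².
v = 3330 m/s.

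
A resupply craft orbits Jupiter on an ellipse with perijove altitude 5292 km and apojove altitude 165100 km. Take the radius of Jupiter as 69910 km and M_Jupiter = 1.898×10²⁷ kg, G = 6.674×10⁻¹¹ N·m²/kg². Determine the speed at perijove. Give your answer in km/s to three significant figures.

μ = GM = 6.674×10⁻¹¹ × 1.898×10²⁷ = 1.267×10¹⁷ m³/s².
r_p = 69910 + 5292 = 75202 km = 7.5202×10⁷ m.
r_a = 69910 + 165100 = 235010 km = 2.3501×10⁸ m.
Semi-major axis a = (r_p + r_a)/2 = 1.5511×10⁵ km = 1.551×10⁸ m.
Vis-viva: v² = μ(2/r − 1/a) = 1.267×10¹⁷ × (2.660×10⁻⁸ − 6.447×10⁻⁹) = 2.552×10⁹ m²/s².
v = 50520 m/s = 50.52 km/s.

v ≈ 50.5 km/s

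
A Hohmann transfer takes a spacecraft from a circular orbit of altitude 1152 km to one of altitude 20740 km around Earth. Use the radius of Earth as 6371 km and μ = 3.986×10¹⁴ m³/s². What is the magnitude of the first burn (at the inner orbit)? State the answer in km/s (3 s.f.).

r₁ = 6371 + 1152 = 7523.0 km = 7.5230×10⁶ m.
r₂ = 6371 + 20740 = 27111 km = 2.7111×10⁷ m.
Transfer ellipse a_t = (r₁ + r₂)/2 = 1.732×10⁷ m.
At r₁: circular v_c1 = √(μ/r₁) = 7279 m/s; transfer-perigee v_p = √[μ(2/r₁ − 1/a_t)] = 9108 m/s.
Δv₁ = v_p − v_c1 = 1829 m/s.
= 1.829 km/s.

Δv ≈ 1.83 km/s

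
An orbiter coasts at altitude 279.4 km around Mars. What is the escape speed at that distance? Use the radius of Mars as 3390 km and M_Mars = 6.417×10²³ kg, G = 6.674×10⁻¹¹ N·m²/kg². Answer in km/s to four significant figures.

v_esc ≈ 4.831 km/s

μ = GM = 6.674×10⁻¹¹ × 6.417×10²³ = 4.283×10¹³ m³/s².
r = 3390 + 279.4 = 3669.4 km = 3.6694×10⁶ m.
Escape speed v_esc = √(2μ/r) = √(2 × 4.283×10¹³ / 3.669×10⁶) = √(2.334×10⁷) = 4831 m/s.
= 4.831 km/s.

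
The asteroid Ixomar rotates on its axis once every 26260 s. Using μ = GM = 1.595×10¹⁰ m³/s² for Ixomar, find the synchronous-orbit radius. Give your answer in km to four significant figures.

r_sync ≈ 653.1 km

A synchronous orbit has period T, so by Kepler's third law a = (μT²/4π²)^(1/3).
μT²/4π² = 1.595×10¹⁰ × (2.626×10⁴)² / 39.48 = 2.786×10¹⁷ m³.
a = 6.531×10⁵ m = 653.13 km.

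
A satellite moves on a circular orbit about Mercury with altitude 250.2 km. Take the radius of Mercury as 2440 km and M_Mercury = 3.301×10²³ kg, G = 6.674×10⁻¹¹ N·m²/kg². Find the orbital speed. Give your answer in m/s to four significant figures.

μ = GM = 6.674×10⁻¹¹ × 3.301×10²³ = 2.203×10¹³ m³/s².
r = 2440 + 250.2 = 2690.2 km = 2.6902×10⁶ m.
For a circular orbit v = √(μ/r) = √(2.203×10¹³ / 2.690×10⁶) = √(8.189×10⁶) = 2862 m/s.

v ≈ 2862 m/s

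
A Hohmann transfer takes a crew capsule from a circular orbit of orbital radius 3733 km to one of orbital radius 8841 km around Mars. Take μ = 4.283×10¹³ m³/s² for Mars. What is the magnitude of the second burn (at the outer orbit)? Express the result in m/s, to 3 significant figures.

r₁ = 3733 km = 3.733×10⁶ m.
r₂ = 8841 km = 8.841×10⁶ m.
Transfer ellipse a_t = (r₁ + r₂)/2 = 6.287×10⁶ m.
At r₁: circular v_c1 = √(μ/r₁) = 3387 m/s; transfer-periapsis v_p = √[μ(2/r₁ − 1/a_t)] = 4017 m/s.
At r₂: circular v_c2 = √(μ/r₂) = 2201 m/s; transfer-apoapsis v_a = √[μ(2/r₂ − 1/a_t)] = 1696 m/s.
Δv₂ = v_c2 − v_a = 505.0 m/s.

Δv ≈ 505 m/s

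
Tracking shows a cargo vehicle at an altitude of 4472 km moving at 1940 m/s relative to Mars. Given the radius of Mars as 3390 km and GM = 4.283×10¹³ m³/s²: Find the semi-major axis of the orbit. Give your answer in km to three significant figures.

a ≈ 6010 km

r = 3390 + 4472 = 7862.0 km = 7.862×10⁶ m.
Vis-viva rearranged: 1/a = 2/r − v²/μ = 2.544×10⁻⁷ − 8.787×10⁻⁸ = 1.665×10⁻⁷ m⁻¹.
a = 6.005×10⁶ m = 6005.5 km.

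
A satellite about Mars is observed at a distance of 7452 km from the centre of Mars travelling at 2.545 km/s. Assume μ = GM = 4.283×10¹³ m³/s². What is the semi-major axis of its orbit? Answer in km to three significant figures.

a ≈ 8540 km

r = 7.452×10⁶ m.
Specific orbital energy ε = v²/2 − μ/r = (2545)²/2 − 4.283×10¹³/7.452×10⁶ = -2.509×10⁶ J/kg.
Since ε = −μ/(2a), a = −μ/(2ε) = 8.535×10⁶ m = 8535.5 km.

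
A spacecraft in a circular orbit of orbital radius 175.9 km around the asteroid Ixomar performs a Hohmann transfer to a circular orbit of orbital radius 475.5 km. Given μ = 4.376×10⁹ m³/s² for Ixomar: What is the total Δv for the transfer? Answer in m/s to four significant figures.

Δv_total ≈ 58.28 m/s

r₁ = 175.9 km = 1.759×10⁵ m.
r₂ = 475.5 km = 4.755×10⁵ m.
Transfer ellipse a_t = (r₁ + r₂)/2 = 3.257×10⁵ m.
At r₁: circular v_c1 = √(μ/r₁) = 157.7 m/s; transfer-periapsis v_p = √[μ(2/r₁ − 1/a_t)] = 190.6 m/s.
Δv₁ = v_p − v_c1 = 32.85 m/s.
At r₂: circular v_c2 = √(μ/r₂) = 95.93 m/s; transfer-apoapsis v_a = √[μ(2/r₂ − 1/a_t)] = 70.50 m/s.
Δv₂ = v_c2 − v_a = 25.43 m/s.
Total Δv = Δv₁ + Δv₂ = 58.28 m/s.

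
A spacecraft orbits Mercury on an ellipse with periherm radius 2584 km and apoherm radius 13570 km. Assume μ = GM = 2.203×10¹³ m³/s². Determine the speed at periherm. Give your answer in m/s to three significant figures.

v ≈ 3780 m/s

Semi-major axis a = (r_p + r_a)/2 = 8077.0 km = 8.077×10⁶ m.
Vis-viva: v² = μ(2/r − 1/a) = 2.203×10¹³ × (7.740×10⁻⁷ − 1.238×10⁻⁷) = 1.432×10⁷ m²/s².
v = 3785 m/s.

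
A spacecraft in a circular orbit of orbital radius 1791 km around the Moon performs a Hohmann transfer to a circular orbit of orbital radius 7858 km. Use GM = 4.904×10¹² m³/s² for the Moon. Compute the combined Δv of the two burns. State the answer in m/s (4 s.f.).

Δv_total ≈ 765.7 m/s

r₁ = 1791 km = 1.791×10⁶ m.
r₂ = 7858 km = 7.858×10⁶ m.
Transfer ellipse a_t = (r₁ + r₂)/2 = 4.824×10⁶ m.
At r₁: circular v_c1 = √(μ/r₁) = 1655 m/s; transfer-perilune v_p = √[μ(2/r₁ − 1/a_t)] = 2112 m/s.
Δv₁ = v_p − v_c1 = 457.1 m/s.
At r₂: circular v_c2 = √(μ/r₂) = 790.0 m/s; transfer-apolune v_a = √[μ(2/r₂ − 1/a_t)] = 481.3 m/s.
Δv₂ = v_c2 − v_a = 308.7 m/s.
Total Δv = Δv₁ + Δv₂ = 765.7 m/s.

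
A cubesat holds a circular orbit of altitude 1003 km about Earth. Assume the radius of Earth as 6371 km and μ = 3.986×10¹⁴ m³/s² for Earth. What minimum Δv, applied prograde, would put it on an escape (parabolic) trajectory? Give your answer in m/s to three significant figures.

r = 6371 + 1003 = 7374.0 km = 7.3740×10⁶ m.
Circular speed v_c = √(μ/r) = 7352 m/s.
Escape speed v_esc = √(2μ/r) = √2 × v_c = 10400 m/s.
Δv = v_esc − v_c = 3045 m/s.

Δv ≈ 3050 m/s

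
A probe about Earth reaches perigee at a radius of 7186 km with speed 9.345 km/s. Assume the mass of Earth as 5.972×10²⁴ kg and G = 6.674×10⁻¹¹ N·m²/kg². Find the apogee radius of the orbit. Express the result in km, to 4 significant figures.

μ = GM = 6.674×10⁻¹¹ × 5.972×10²⁴ = 3.986×10¹⁴ m³/s².
r_p = 7.186×10⁶ m.
Specific energy ε = v²/2 − μ/r = -1.180×10⁷ J/kg, so a = −μ/(2ε) = 1.689×10⁷ m.
The apsides satisfy r_p + r_a = 2a, so the apogee radius is 2a − r_p = 2.659×10⁷ m = 26590 km.

apogee radius ≈ 26590 km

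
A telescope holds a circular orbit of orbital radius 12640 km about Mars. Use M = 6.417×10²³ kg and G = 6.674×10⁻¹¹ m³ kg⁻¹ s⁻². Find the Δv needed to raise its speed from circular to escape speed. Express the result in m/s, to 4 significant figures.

Δv ≈ 762.4 m/s

μ = GM = 6.674×10⁻¹¹ × 6.417×10²³ = 4.283×10¹³ m³/s².
r = 12640 km = 1.264×10⁷ m.
Circular speed v_c = √(μ/r) = 1841 m/s.
Escape speed v_esc = √(2μ/r) = √2 × v_c = 2603 m/s.
Δv = v_esc − v_c = 762.4 m/s.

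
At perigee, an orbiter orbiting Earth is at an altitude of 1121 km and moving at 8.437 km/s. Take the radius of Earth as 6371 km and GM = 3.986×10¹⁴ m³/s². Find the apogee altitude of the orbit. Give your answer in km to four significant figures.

apogee altitude ≈ 8769 km

r_p = 6371 + 1121 = 7492.0 km = 7.492×10⁶ m.
Specific energy ε = v²/2 − μ/r = -1.761×10⁷ J/kg, so a = −μ/(2ε) = 1.132×10⁷ m.
The apsides satisfy r_p + r_a = 2a, so the apogee radius is 2a − r_p = 1.514×10⁷ m = 15140 km.
Apogee altitude = 15140 − 6371 = 8769.4 km.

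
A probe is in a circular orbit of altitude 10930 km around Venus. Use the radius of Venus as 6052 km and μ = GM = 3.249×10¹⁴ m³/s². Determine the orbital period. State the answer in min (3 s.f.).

r = 6052 + 10930 = 16982 km = 1.6982×10⁷ m.
Kepler's third law: T = 2π√(r³/μ) = 2π√((1.698×10⁷)³ / 3.249×10¹⁴).
r³/μ = 1.507×10⁷ s², so T = 2π × 3.882×10³ = 2.439×10⁴ s.
Converting: 2.439×10⁴ s ÷ 60.00 = 406.6 min.

T ≈ 407 min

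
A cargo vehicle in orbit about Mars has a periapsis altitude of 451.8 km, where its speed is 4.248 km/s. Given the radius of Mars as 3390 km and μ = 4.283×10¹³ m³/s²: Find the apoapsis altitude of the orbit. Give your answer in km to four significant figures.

r_p = 3390 + 451.8 = 3841.8 km = 3.842×10⁶ m.
Specific energy ε = v²/2 − μ/r = -2.126×10⁶ J/kg, so a = −μ/(2ε) = 1.007×10⁷ m.
The apsides satisfy r_p + r_a = 2a, so the apoapsis radius is 2a − r_p = 1.631×10⁷ m = 16307 km.
Apoapsis altitude = 16307 − 3390 = 12917 km.

apoapsis altitude ≈ 12920 km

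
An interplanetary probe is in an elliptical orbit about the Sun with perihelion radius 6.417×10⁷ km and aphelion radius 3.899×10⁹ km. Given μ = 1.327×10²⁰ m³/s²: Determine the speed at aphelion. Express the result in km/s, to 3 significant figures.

Semi-major axis a = (r_p + r_a)/2 = 1.9816×10⁹ km = 1.982×10¹² m.
Vis-viva: v² = μ(2/r − 1/a) = 1.327×10²⁰ × (5.130×10⁻¹³ − 5.046×10⁻¹³) = 1.102×10⁶ m²/s².
v = 1050 m/s = 1.050 km/s.

v ≈ 1.05 km/s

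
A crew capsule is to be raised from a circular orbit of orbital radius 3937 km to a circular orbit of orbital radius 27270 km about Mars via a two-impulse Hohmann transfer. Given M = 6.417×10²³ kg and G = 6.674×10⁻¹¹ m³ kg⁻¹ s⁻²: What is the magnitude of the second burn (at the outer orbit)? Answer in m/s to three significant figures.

Δv ≈ 624 m/s

μ = GM = 6.674×10⁻¹¹ × 6.417×10²³ = 4.283×10¹³ m³/s².
r₁ = 3937 km = 3.937×10⁶ m.
r₂ = 27270 km = 2.727×10⁷ m.
Transfer ellipse a_t = (r₁ + r₂)/2 = 1.560×10⁷ m.
At r₁: circular v_c1 = √(μ/r₁) = 3298 m/s; transfer-periapsis v_p = √[μ(2/r₁ − 1/a_t)] = 4360 m/s.
At r₂: circular v_c2 = √(μ/r₂) = 1253 m/s; transfer-apoapsis v_a = √[μ(2/r₂ − 1/a_t)] = 629.5 m/s.
Δv₂ = v_c2 − v_a = 623.7 m/s.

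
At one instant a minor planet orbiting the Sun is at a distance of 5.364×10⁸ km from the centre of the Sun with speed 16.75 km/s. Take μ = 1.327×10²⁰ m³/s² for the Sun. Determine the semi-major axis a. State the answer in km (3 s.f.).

a ≈ 6.19×10⁸ km

r = 5.364×10¹¹ m.
Vis-viva rearranged: 1/a = 2/r − v²/μ = 3.729×10⁻¹² − 2.114×10⁻¹² = 1.614×10⁻¹² m⁻¹.
a = 6.195×10¹¹ m = 6.1946×10⁸ km.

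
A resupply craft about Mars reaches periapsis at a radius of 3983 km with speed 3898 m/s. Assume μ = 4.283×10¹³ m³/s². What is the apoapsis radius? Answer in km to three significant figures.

apoapsis radius ≈ 9590 km

r_p = 3.983×10⁶ m.
Specific energy ε = v²/2 − μ/r = -3.156×10⁶ J/kg, so a = −μ/(2ε) = 6.785×10⁶ m.
The apsides satisfy r_p + r_a = 2a, so the apoapsis radius is 2a − r_p = 9.588×10⁶ m = 9588.0 km.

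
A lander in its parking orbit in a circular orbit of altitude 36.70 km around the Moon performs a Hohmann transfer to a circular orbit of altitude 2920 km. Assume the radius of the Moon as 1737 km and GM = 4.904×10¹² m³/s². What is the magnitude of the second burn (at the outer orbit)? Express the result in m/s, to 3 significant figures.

Δv ≈ 264 m/s

r₁ = 1737 + 36.70 = 1773.7 km = 1.7737×10⁶ m.
r₂ = 1737 + 2920 = 4657.0 km = 4.6570×10⁶ m.
Transfer ellipse a_t = (r₁ + r₂)/2 = 3.215×10⁶ m.
At r₁: circular v_c1 = √(μ/r₁) = 1663 m/s; transfer-perilune v_p = √[μ(2/r₁ − 1/a_t)] = 2001 m/s.
At r₂: circular v_c2 = √(μ/r₂) = 1026 m/s; transfer-apolune v_a = √[μ(2/r₂ − 1/a_t)] = 762.2 m/s.
Δv₂ = v_c2 − v_a = 264.0 m/s.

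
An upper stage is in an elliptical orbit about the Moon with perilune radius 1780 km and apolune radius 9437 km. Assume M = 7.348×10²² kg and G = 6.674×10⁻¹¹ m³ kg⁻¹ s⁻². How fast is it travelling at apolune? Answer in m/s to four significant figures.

v ≈ 406.1 m/s

μ = GM = 6.674×10⁻¹¹ × 7.348×10²² = 4.904×10¹² m³/s².
Semi-major axis a = (r_p + r_a)/2 = 5608.5 km = 5.608×10⁶ m.
Vis-viva: v² = μ(2/r − 1/a) = 4.904×10¹² × (2.119×10⁻⁷ − 1.783×10⁻⁷) = 1.649×10⁵ m²/s².
v = 406.1 m/s.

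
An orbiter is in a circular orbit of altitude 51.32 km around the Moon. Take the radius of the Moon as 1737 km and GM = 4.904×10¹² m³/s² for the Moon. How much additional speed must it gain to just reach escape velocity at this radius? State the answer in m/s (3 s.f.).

Δv ≈ 686 m/s

r = 1737 + 51.32 = 1788.3 km = 1.7883×10⁶ m.
Circular speed v_c = √(μ/r) = 1656 m/s.
Escape speed v_esc = √(2μ/r) = √2 × v_c = 2342 m/s.
Δv = v_esc − v_c = 685.9 m/s.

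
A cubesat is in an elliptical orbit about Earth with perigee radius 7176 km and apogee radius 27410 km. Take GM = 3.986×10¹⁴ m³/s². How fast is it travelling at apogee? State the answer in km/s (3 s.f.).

Semi-major axis a = (r_p + r_a)/2 = 17293 km = 1.729×10⁷ m.
Vis-viva: v² = μ(2/r − 1/a) = 3.986×10¹⁴ × (7.297×10⁻⁸ − 5.783×10⁻⁸) = 6.034×10⁶ m²/s².
v = 2457 m/s = 2.457 km/s.

v ≈ 2.46 km/s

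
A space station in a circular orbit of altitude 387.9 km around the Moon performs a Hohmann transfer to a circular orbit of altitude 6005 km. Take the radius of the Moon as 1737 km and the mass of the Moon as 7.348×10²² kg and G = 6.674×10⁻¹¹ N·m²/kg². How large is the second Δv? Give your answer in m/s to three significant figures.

Δv ≈ 274 m/s

μ = GM = 6.674×10⁻¹¹ × 7.348×10²² = 4.904×10¹² m³/s².
r₁ = 1737 + 387.9 = 2124.9 km = 2.1249×10⁶ m.
r₂ = 1737 + 6005 = 7742.0 km = 7.7420×10⁶ m.
Transfer ellipse a_t = (r₁ + r₂)/2 = 4.933×10⁶ m.
At r₁: circular v_c1 = √(μ/r₁) = 1519 m/s; transfer-perilune v_p = √[μ(2/r₁ − 1/a_t)] = 1903 m/s.
At r₂: circular v_c2 = √(μ/r₂) = 795.9 m/s; transfer-apolune v_a = √[μ(2/r₂ − 1/a_t)] = 522.3 m/s.
Δv₂ = v_c2 − v_a = 273.6 m/s.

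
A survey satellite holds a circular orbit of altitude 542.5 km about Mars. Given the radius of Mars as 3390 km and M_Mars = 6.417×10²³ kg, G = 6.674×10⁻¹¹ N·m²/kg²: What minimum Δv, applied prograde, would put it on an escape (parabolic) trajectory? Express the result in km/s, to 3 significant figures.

Δv ≈ 1.37 km/s

μ = GM = 6.674×10⁻¹¹ × 6.417×10²³ = 4.283×10¹³ m³/s².
r = 3390 + 542.5 = 3932.5 km = 3.9325×10⁶ m.
Circular speed v_c = √(μ/r) = 3300 m/s.
Escape speed v_esc = √(2μ/r) = √2 × v_c = 4667 m/s.
Δv = v_esc − v_c = 1367 m/s = 1.367 km/s.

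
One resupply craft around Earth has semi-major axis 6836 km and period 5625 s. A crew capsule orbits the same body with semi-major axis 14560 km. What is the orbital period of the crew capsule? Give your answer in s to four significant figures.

T₂ ≈ 17480 s

Kepler's third law: T² ∝ a³, so T₂ = T₁ (a₂/a₁)^(3/2).
a₂/a₁ = 2.130, (a₂/a₁)^(3/2) = 3.108.
T₂ = 5625 × 3.108 = 17480 s.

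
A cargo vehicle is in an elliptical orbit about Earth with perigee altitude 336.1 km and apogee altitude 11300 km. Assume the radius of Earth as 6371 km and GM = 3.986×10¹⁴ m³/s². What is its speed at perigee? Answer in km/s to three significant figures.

r_p = 6371 + 336.1 = 6707.1 km = 6.7071×10⁶ m.
r_a = 6371 + 11300 = 17671 km = 1.7671×10⁷ m.
Semi-major axis a = (r_p + r_a)/2 = 12189 km = 1.219×10⁷ m.
Vis-viva: v² = μ(2/r − 1/a) = 3.986×10¹⁴ × (2.982×10⁻⁷ − 8.204×10⁻⁸) = 8.616×10⁷ m²/s².
v = 9282 m/s = 9.282 km/s.

v ≈ 9.28 km/s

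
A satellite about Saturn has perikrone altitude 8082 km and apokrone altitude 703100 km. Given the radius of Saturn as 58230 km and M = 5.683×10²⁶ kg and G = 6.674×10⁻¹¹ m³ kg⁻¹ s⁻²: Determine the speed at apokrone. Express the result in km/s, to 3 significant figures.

v ≈ 2.83 km/s

μ = GM = 6.674×10⁻¹¹ × 5.683×10²⁶ = 3.793×10¹⁶ m³/s².
r_p = 58230 + 8082 = 66312 km = 6.6312×10⁷ m.
r_a = 58230 + 703100 = 761330 km = 7.6133×10⁸ m.
Semi-major axis a = (r_p + r_a)/2 = 4.1382×10⁵ km = 4.138×10⁸ m.
Vis-viva: v² = μ(2/r − 1/a) = 3.793×10¹⁶ × (2.627×10⁻⁹ − 2.417×10⁻⁹) = 7.983×10⁶ m²/s².
v = 2825 m/s = 2.825 km/s.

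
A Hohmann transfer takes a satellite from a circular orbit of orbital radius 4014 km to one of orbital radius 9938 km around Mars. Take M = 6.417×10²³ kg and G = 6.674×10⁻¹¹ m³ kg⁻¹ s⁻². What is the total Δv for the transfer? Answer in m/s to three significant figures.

Δv_total ≈ 1130 m/s

μ = GM = 6.674×10⁻¹¹ × 6.417×10²³ = 4.283×10¹³ m³/s².
r₁ = 4014 km = 4.014×10⁶ m.
r₂ = 9938 km = 9.938×10⁶ m.
Transfer ellipse a_t = (r₁ + r₂)/2 = 6.976×10⁶ m.
At r₁: circular v_c1 = √(μ/r₁) = 3266 m/s; transfer-periapsis v_p = √[μ(2/r₁ − 1/a_t)] = 3899 m/s.
Δv₁ = v_p − v_c1 = 632.3 m/s.
At r₂: circular v_c2 = √(μ/r₂) = 2076 m/s; transfer-apoapsis v_a = √[μ(2/r₂ − 1/a_t)] = 1575 m/s.
Δv₂ = v_c2 − v_a = 501.2 m/s.
Total Δv = Δv₁ + Δv₂ = 1133 m/s.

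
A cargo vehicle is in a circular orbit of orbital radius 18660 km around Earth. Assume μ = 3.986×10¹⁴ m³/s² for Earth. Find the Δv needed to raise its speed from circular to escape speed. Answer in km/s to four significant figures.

r = 18660 km = 1.866×10⁷ m.
Circular speed v_c = √(μ/r) = 4622 m/s.
Escape speed v_esc = √(2μ/r) = √2 × v_c = 6536 m/s.
Δv = v_esc − v_c = 1914 m/s = 1.914 km/s.

Δv ≈ 1.914 km/s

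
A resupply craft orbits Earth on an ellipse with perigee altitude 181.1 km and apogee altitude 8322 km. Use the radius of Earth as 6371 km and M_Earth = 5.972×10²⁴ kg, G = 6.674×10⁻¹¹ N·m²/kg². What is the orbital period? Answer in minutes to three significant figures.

T ≈ 182 minutes

μ = GM = 6.674×10⁻¹¹ × 5.972×10²⁴ = 3.986×10¹⁴ m³/s².
r_p = 6371 + 181.1 = 6552.1 km = 6.5521×10⁶ m.
r_a = 6371 + 8322 = 14693 km = 1.4693×10⁷ m.
Semi-major axis a = (r_p + r_a)/2 = (6552.1 + 14693)/2 = 10623 km = 1.062×10⁷ m.
By Kepler's third law T = 2π√(a³/μ) = 2π × 1.734×10³ = 1.090×10⁴ s.
= 181.6 minutes.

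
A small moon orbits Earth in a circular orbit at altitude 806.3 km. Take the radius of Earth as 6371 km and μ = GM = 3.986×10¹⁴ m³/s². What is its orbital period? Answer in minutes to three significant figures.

r = 6371 + 806.3 = 7177.3 km = 7.1773×10⁶ m.
Kepler's third law: T = 2π√(r³/μ) = 2π√((7.177×10⁶)³ / 3.986×10¹⁴).
r³/μ = 9.276×10⁵ s², so T = 2π × 9.631×10² = 6.051×10³ s.
Converting: 6.051×10³ s ÷ 60.00 = 100.9 minutes.

T ≈ 101 minutes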